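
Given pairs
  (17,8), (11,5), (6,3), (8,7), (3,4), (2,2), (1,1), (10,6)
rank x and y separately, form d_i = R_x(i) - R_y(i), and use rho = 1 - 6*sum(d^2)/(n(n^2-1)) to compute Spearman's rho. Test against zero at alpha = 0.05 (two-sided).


Step 1: Rank x and y separately (midranks; no ties here).
rank(x): 17->8, 11->7, 6->4, 8->5, 3->3, 2->2, 1->1, 10->6
rank(y): 8->8, 5->5, 3->3, 7->7, 4->4, 2->2, 1->1, 6->6
Step 2: d_i = R_x(i) - R_y(i); compute d_i^2.
  (8-8)^2=0, (7-5)^2=4, (4-3)^2=1, (5-7)^2=4, (3-4)^2=1, (2-2)^2=0, (1-1)^2=0, (6-6)^2=0
sum(d^2) = 10.
Step 3: rho = 1 - 6*10 / (8*(8^2 - 1)) = 1 - 60/504 = 0.880952.
Step 4: Under H0, t = rho * sqrt((n-2)/(1-rho^2)) = 4.5601 ~ t(6).
Step 5: Two-sided p-value from the t-distribution with 6 df = 0.003850.
Step 6: alpha = 0.05. reject H0.

rho = 0.8810, p = 0.003850, reject H0 at alpha = 0.05.


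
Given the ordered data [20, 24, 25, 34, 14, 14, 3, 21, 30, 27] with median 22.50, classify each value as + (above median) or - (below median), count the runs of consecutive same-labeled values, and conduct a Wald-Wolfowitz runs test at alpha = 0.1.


Step 1: Compute median = 22.50; label A = above, B = below.
Labels in order: BAAABBBBAA  (n_A = 5, n_B = 5)
Step 2: Count runs R = 4.
Step 3: Under H0 (random ordering), E[R] = 2*n_A*n_B/(n_A+n_B) + 1 = 2*5*5/10 + 1 = 6.0000.
        Var[R] = 2*n_A*n_B*(2*n_A*n_B - n_A - n_B) / ((n_A+n_B)^2 * (n_A+n_B-1)) = 2000/900 = 2.2222.
        SD[R] = 1.4907.
Step 4: Continuity-corrected z = (R + 0.5 - E[R]) / SD[R] = (4 + 0.5 - 6.0000) / 1.4907 = -1.0062.
Step 5: Two-sided p-value via normal approximation = 2*(1 - Phi(|z|)) = 0.314305.
Step 6: alpha = 0.1. fail to reject H0.

R = 4, z = -1.0062, p = 0.314305, fail to reject H0.


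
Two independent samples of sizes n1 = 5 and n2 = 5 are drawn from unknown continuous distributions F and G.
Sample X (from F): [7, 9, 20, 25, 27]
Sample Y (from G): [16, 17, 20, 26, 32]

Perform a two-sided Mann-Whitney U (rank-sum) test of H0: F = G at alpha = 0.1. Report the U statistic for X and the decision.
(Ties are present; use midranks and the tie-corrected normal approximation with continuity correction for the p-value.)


Step 1: Combine and sort all 10 observations; assign midranks.
sorted (value, group): (7,X), (9,X), (16,Y), (17,Y), (20,X), (20,Y), (25,X), (26,Y), (27,X), (32,Y)
ranks: 7->1, 9->2, 16->3, 17->4, 20->5.5, 20->5.5, 25->7, 26->8, 27->9, 32->10
Step 2: Rank sum for X: R1 = 1 + 2 + 5.5 + 7 + 9 = 24.5.
Step 3: U_X = R1 - n1(n1+1)/2 = 24.5 - 5*6/2 = 24.5 - 15 = 9.5.
       U_Y = n1*n2 - U_X = 25 - 9.5 = 15.5.
Step 4: Ties are present, so use the tie-corrected normal approximation (with continuity correction) for the p-value.
Step 5: p-value = 0.600402; compare to alpha = 0.1. fail to reject H0.

U_X = 9.5, p = 0.600402, fail to reject H0 at alpha = 0.1.


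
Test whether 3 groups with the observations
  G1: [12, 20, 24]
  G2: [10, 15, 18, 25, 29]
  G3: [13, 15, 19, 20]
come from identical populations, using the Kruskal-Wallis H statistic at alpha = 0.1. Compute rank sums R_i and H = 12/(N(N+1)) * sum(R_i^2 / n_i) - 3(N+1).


Step 1: Combine all N = 12 observations and assign midranks.
sorted (value, group, rank): (10,G2,1), (12,G1,2), (13,G3,3), (15,G2,4.5), (15,G3,4.5), (18,G2,6), (19,G3,7), (20,G1,8.5), (20,G3,8.5), (24,G1,10), (25,G2,11), (29,G2,12)
Step 2: Sum ranks within each group.
R_1 = 20.5 (n_1 = 3)
R_2 = 34.5 (n_2 = 5)
R_3 = 23 (n_3 = 4)
Step 3: H = 12/(N(N+1)) * sum(R_i^2/n_i) - 3(N+1)
     = 12/(12*13) * (20.5^2/3 + 34.5^2/5 + 23^2/4) - 3*13
     = 0.076923 * 510.383 - 39
     = 0.260256.
Step 4: Ties present; correction factor C = 1 - 12/(12^3 - 12) = 0.993007. Corrected H = 0.260256 / 0.993007 = 0.262089.
Step 5: Under H0, H ~ chi^2(2); p-value = 0.877179.
Step 6: alpha = 0.1. fail to reject H0.

H = 0.2621, df = 2, p = 0.877179, fail to reject H0.


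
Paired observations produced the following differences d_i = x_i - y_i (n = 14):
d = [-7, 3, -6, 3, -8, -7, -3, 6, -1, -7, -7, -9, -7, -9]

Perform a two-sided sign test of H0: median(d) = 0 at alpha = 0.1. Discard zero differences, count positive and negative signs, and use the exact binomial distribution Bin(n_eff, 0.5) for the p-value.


Step 1: Discard zero differences. Original n = 14; n_eff = number of nonzero differences = 14.
Nonzero differences (with sign): -7, +3, -6, +3, -8, -7, -3, +6, -1, -7, -7, -9, -7, -9
Step 2: Count signs: positive = 3, negative = 11.
Step 3: Under H0: P(positive) = 0.5, so the number of positives S ~ Bin(14, 0.5).
Step 4: Two-sided exact p-value = sum of Bin(14,0.5) probabilities at or below the observed probability = 0.057373.
Step 5: alpha = 0.1. reject H0.

n_eff = 14, pos = 3, neg = 11, p = 0.057373, reject H0.


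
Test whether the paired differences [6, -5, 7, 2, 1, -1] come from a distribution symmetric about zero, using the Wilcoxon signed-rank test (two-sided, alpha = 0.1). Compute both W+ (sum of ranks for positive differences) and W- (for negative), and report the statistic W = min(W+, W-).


Step 1: Drop any zero differences (none here) and take |d_i|.
|d| = [6, 5, 7, 2, 1, 1]
Step 2: Midrank |d_i| (ties get averaged ranks).
ranks: |6|->5, |5|->4, |7|->6, |2|->3, |1|->1.5, |1|->1.5
Step 3: Attach original signs; sum ranks with positive sign and with negative sign.
W+ = 5 + 6 + 3 + 1.5 = 15.5
W- = 4 + 1.5 = 5.5
(Check: W+ + W- = 21 should equal n(n+1)/2 = 21.)
Step 4: Test statistic W = min(W+, W-) = 5.5.
Step 5: Ties in |d|, so use the tie-corrected normal approximation.
        E[W] = n(n+1)/4 = 6*7/4 = 10.5.
        Tie groups: |d|=1 (t=2); sum(t^3 - t) = 6.
        Var[W] = n(n+1)(2n+1)/24 - sum(t^3-t)/48 = 546/24 - 6/48 = 22.625.
        z = (W - E[W]) / sqrt(Var[W]) = (5.5 - 10.5) / 4.7566 = -1.0512.
        Two-sided p = 2*Phi(z) = 0.293177.
Step 6: alpha = 0.1. fail to reject H0.

W+ = 15.5, W- = 5.5, W = min = 5.5, p = 0.293177, fail to reject H0.


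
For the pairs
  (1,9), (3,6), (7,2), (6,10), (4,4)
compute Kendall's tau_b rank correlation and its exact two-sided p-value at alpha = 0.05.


Step 1: Enumerate the 10 unordered pairs (i,j) with i<j and classify each by sign(x_j-x_i) * sign(y_j-y_i).
  (1,2):dx=+2,dy=-3->D; (1,3):dx=+6,dy=-7->D; (1,4):dx=+5,dy=+1->C; (1,5):dx=+3,dy=-5->D
  (2,3):dx=+4,dy=-4->D; (2,4):dx=+3,dy=+4->C; (2,5):dx=+1,dy=-2->D; (3,4):dx=-1,dy=+8->D
  (3,5):dx=-3,dy=+2->D; (4,5):dx=-2,dy=-6->C
Step 2: C = 3, D = 7, total pairs = 10.
Step 3: tau = (C - D)/(n(n-1)/2) = (3 - 7)/10 = -0.400000.
Step 4: Exact two-sided p-value (enumerate n! = 120 permutations of y under H0): p = 0.483333.
Step 5: alpha = 0.05. fail to reject H0.

tau_b = -0.4000 (C=3, D=7), p = 0.483333, fail to reject H0.


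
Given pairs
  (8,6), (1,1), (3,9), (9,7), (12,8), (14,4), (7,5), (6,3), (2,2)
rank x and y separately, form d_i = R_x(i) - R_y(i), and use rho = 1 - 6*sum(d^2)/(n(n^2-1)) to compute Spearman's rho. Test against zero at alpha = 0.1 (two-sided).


Step 1: Rank x and y separately (midranks; no ties here).
rank(x): 8->6, 1->1, 3->3, 9->7, 12->8, 14->9, 7->5, 6->4, 2->2
rank(y): 6->6, 1->1, 9->9, 7->7, 8->8, 4->4, 5->5, 3->3, 2->2
Step 2: d_i = R_x(i) - R_y(i); compute d_i^2.
  (6-6)^2=0, (1-1)^2=0, (3-9)^2=36, (7-7)^2=0, (8-8)^2=0, (9-4)^2=25, (5-5)^2=0, (4-3)^2=1, (2-2)^2=0
sum(d^2) = 62.
Step 3: rho = 1 - 6*62 / (9*(9^2 - 1)) = 1 - 372/720 = 0.483333.
Step 4: Under H0, t = rho * sqrt((n-2)/(1-rho^2)) = 1.4607 ~ t(7).
Step 5: Two-sided p-value from the t-distribution with 7 df = 0.187470.
Step 6: alpha = 0.1. fail to reject H0.

rho = 0.4833, p = 0.187470, fail to reject H0 at alpha = 0.1.


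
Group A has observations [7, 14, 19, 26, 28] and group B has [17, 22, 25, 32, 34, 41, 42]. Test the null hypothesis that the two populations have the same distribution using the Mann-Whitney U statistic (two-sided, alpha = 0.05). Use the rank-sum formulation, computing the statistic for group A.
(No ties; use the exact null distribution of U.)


Step 1: Combine and sort all 12 observations; assign midranks.
sorted (value, group): (7,X), (14,X), (17,Y), (19,X), (22,Y), (25,Y), (26,X), (28,X), (32,Y), (34,Y), (41,Y), (42,Y)
ranks: 7->1, 14->2, 17->3, 19->4, 22->5, 25->6, 26->7, 28->8, 32->9, 34->10, 41->11, 42->12
Step 2: Rank sum for X: R1 = 1 + 2 + 4 + 7 + 8 = 22.
Step 3: U_X = R1 - n1(n1+1)/2 = 22 - 5*6/2 = 22 - 15 = 7.
       U_Y = n1*n2 - U_X = 35 - 7 = 28.
Step 4: No ties, so the exact null distribution of U (based on enumerating the C(12,5) = 792 equally likely rank assignments) gives the two-sided p-value.
Step 5: p-value = 0.106061; compare to alpha = 0.05. fail to reject H0.

U_X = 7, p = 0.106061, fail to reject H0 at alpha = 0.05.


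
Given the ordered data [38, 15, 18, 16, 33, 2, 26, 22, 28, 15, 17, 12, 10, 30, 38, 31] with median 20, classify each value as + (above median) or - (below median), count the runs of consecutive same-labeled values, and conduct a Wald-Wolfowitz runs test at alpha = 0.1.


Step 1: Compute median = 20; label A = above, B = below.
Labels in order: ABBBABAAABBBBAAA  (n_A = 8, n_B = 8)
Step 2: Count runs R = 7.
Step 3: Under H0 (random ordering), E[R] = 2*n_A*n_B/(n_A+n_B) + 1 = 2*8*8/16 + 1 = 9.0000.
        Var[R] = 2*n_A*n_B*(2*n_A*n_B - n_A - n_B) / ((n_A+n_B)^2 * (n_A+n_B-1)) = 14336/3840 = 3.7333.
        SD[R] = 1.9322.
Step 4: Continuity-corrected z = (R + 0.5 - E[R]) / SD[R] = (7 + 0.5 - 9.0000) / 1.9322 = -0.7763.
Step 5: Two-sided p-value via normal approximation = 2*(1 - Phi(|z|)) = 0.437558.
Step 6: alpha = 0.1. fail to reject H0.

R = 7, z = -0.7763, p = 0.437558, fail to reject H0.


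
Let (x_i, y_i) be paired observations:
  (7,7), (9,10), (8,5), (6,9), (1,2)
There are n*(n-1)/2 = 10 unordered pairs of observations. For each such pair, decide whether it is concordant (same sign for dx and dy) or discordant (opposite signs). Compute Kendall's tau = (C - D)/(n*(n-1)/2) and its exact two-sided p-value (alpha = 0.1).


Step 1: Enumerate the 10 unordered pairs (i,j) with i<j and classify each by sign(x_j-x_i) * sign(y_j-y_i).
  (1,2):dx=+2,dy=+3->C; (1,3):dx=+1,dy=-2->D; (1,4):dx=-1,dy=+2->D; (1,5):dx=-6,dy=-5->C
  (2,3):dx=-1,dy=-5->C; (2,4):dx=-3,dy=-1->C; (2,5):dx=-8,dy=-8->C; (3,4):dx=-2,dy=+4->D
  (3,5):dx=-7,dy=-3->C; (4,5):dx=-5,dy=-7->C
Step 2: C = 7, D = 3, total pairs = 10.
Step 3: tau = (C - D)/(n(n-1)/2) = (7 - 3)/10 = 0.400000.
Step 4: Exact two-sided p-value (enumerate n! = 120 permutations of y under H0): p = 0.483333.
Step 5: alpha = 0.1. fail to reject H0.

tau_b = 0.4000 (C=7, D=3), p = 0.483333, fail to reject H0.


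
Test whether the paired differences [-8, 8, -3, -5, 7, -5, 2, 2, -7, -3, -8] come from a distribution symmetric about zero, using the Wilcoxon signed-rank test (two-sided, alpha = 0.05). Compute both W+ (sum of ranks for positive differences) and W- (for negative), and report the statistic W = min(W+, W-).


Step 1: Drop any zero differences (none here) and take |d_i|.
|d| = [8, 8, 3, 5, 7, 5, 2, 2, 7, 3, 8]
Step 2: Midrank |d_i| (ties get averaged ranks).
ranks: |8|->10, |8|->10, |3|->3.5, |5|->5.5, |7|->7.5, |5|->5.5, |2|->1.5, |2|->1.5, |7|->7.5, |3|->3.5, |8|->10
Step 3: Attach original signs; sum ranks with positive sign and with negative sign.
W+ = 10 + 7.5 + 1.5 + 1.5 = 20.5
W- = 10 + 3.5 + 5.5 + 5.5 + 7.5 + 3.5 + 10 = 45.5
(Check: W+ + W- = 66 should equal n(n+1)/2 = 66.)
Step 4: Test statistic W = min(W+, W-) = 20.5.
Step 5: Ties in |d|, so use the tie-corrected normal approximation.
        E[W] = n(n+1)/4 = 11*12/4 = 33.
        Tie groups: |d|=2 (t=2), |d|=3 (t=2), |d|=5 (t=2), |d|=7 (t=2), |d|=8 (t=3); sum(t^3 - t) = 48.
        Var[W] = n(n+1)(2n+1)/24 - sum(t^3-t)/48 = 3036/24 - 48/48 = 125.5.
        z = (W - E[W]) / sqrt(Var[W]) = (20.5 - 33) / 11.2027 = -1.1158.
        Two-sided p = 2*Phi(z) = 0.264506.
Step 6: alpha = 0.05. fail to reject H0.

W+ = 20.5, W- = 45.5, W = min = 20.5, p = 0.264506, fail to reject H0.


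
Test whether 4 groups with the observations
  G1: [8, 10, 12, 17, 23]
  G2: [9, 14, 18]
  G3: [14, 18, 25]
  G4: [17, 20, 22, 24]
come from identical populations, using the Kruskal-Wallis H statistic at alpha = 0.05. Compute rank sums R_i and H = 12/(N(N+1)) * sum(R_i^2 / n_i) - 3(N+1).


Step 1: Combine all N = 15 observations and assign midranks.
sorted (value, group, rank): (8,G1,1), (9,G2,2), (10,G1,3), (12,G1,4), (14,G2,5.5), (14,G3,5.5), (17,G1,7.5), (17,G4,7.5), (18,G2,9.5), (18,G3,9.5), (20,G4,11), (22,G4,12), (23,G1,13), (24,G4,14), (25,G3,15)
Step 2: Sum ranks within each group.
R_1 = 28.5 (n_1 = 5)
R_2 = 17 (n_2 = 3)
R_3 = 30 (n_3 = 3)
R_4 = 44.5 (n_4 = 4)
Step 3: H = 12/(N(N+1)) * sum(R_i^2/n_i) - 3(N+1)
     = 12/(15*16) * (28.5^2/5 + 17^2/3 + 30^2/3 + 44.5^2/4) - 3*16
     = 0.050000 * 1053.85 - 48
     = 4.692292.
Step 4: Ties present; correction factor C = 1 - 18/(15^3 - 15) = 0.994643. Corrected H = 4.692292 / 0.994643 = 4.717564.
Step 5: Under H0, H ~ chi^2(3); p-value = 0.193686.
Step 6: alpha = 0.05. fail to reject H0.

H = 4.7176, df = 3, p = 0.193686, fail to reject H0.


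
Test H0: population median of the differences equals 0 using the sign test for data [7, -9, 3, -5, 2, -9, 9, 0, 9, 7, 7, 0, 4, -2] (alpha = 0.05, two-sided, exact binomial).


Step 1: Discard zero differences. Original n = 14; n_eff = number of nonzero differences = 12.
Nonzero differences (with sign): +7, -9, +3, -5, +2, -9, +9, +9, +7, +7, +4, -2
Step 2: Count signs: positive = 8, negative = 4.
Step 3: Under H0: P(positive) = 0.5, so the number of positives S ~ Bin(12, 0.5).
Step 4: Two-sided exact p-value = sum of Bin(12,0.5) probabilities at or below the observed probability = 0.387695.
Step 5: alpha = 0.05. fail to reject H0.

n_eff = 12, pos = 8, neg = 4, p = 0.387695, fail to reject H0.


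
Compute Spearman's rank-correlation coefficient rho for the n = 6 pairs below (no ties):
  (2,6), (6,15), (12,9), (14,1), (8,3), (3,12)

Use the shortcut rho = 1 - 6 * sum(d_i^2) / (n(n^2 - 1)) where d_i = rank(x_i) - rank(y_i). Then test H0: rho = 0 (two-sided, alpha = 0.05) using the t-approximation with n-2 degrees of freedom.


Step 1: Rank x and y separately (midranks; no ties here).
rank(x): 2->1, 6->3, 12->5, 14->6, 8->4, 3->2
rank(y): 6->3, 15->6, 9->4, 1->1, 3->2, 12->5
Step 2: d_i = R_x(i) - R_y(i); compute d_i^2.
  (1-3)^2=4, (3-6)^2=9, (5-4)^2=1, (6-1)^2=25, (4-2)^2=4, (2-5)^2=9
sum(d^2) = 52.
Step 3: rho = 1 - 6*52 / (6*(6^2 - 1)) = 1 - 312/210 = -0.485714.
Step 4: Under H0, t = rho * sqrt((n-2)/(1-rho^2)) = -1.1113 ~ t(4).
Step 5: Two-sided p-value from the t-distribution with 4 df = 0.328723.
Step 6: alpha = 0.05. fail to reject H0.

rho = -0.4857, p = 0.328723, fail to reject H0 at alpha = 0.05.


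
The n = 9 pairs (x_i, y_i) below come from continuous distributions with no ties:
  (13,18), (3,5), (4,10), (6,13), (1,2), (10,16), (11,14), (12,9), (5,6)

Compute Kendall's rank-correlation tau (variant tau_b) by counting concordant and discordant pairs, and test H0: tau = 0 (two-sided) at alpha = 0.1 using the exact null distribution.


Step 1: Enumerate the 36 unordered pairs (i,j) with i<j and classify each by sign(x_j-x_i) * sign(y_j-y_i).
  (1,2):dx=-10,dy=-13->C; (1,3):dx=-9,dy=-8->C; (1,4):dx=-7,dy=-5->C; (1,5):dx=-12,dy=-16->C
  (1,6):dx=-3,dy=-2->C; (1,7):dx=-2,dy=-4->C; (1,8):dx=-1,dy=-9->C; (1,9):dx=-8,dy=-12->C
  (2,3):dx=+1,dy=+5->C; (2,4):dx=+3,dy=+8->C; (2,5):dx=-2,dy=-3->C; (2,6):dx=+7,dy=+11->C
  (2,7):dx=+8,dy=+9->C; (2,8):dx=+9,dy=+4->C; (2,9):dx=+2,dy=+1->C; (3,4):dx=+2,dy=+3->C
  (3,5):dx=-3,dy=-8->C; (3,6):dx=+6,dy=+6->C; (3,7):dx=+7,dy=+4->C; (3,8):dx=+8,dy=-1->D
  (3,9):dx=+1,dy=-4->D; (4,5):dx=-5,dy=-11->C; (4,6):dx=+4,dy=+3->C; (4,7):dx=+5,dy=+1->C
  (4,8):dx=+6,dy=-4->D; (4,9):dx=-1,dy=-7->C; (5,6):dx=+9,dy=+14->C; (5,7):dx=+10,dy=+12->C
  (5,8):dx=+11,dy=+7->C; (5,9):dx=+4,dy=+4->C; (6,7):dx=+1,dy=-2->D; (6,8):dx=+2,dy=-7->D
  (6,9):dx=-5,dy=-10->C; (7,8):dx=+1,dy=-5->D; (7,9):dx=-6,dy=-8->C; (8,9):dx=-7,dy=-3->C
Step 2: C = 30, D = 6, total pairs = 36.
Step 3: tau = (C - D)/(n(n-1)/2) = (30 - 6)/36 = 0.666667.
Step 4: Exact two-sided p-value (enumerate n! = 362880 permutations of y under H0): p = 0.012665.
Step 5: alpha = 0.1. reject H0.

tau_b = 0.6667 (C=30, D=6), p = 0.012665, reject H0.


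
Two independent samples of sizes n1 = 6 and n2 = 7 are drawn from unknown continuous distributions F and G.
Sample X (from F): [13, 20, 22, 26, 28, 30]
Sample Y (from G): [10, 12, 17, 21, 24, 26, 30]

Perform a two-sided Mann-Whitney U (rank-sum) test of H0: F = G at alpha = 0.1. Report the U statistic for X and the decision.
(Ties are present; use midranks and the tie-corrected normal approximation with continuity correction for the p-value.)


Step 1: Combine and sort all 13 observations; assign midranks.
sorted (value, group): (10,Y), (12,Y), (13,X), (17,Y), (20,X), (21,Y), (22,X), (24,Y), (26,X), (26,Y), (28,X), (30,X), (30,Y)
ranks: 10->1, 12->2, 13->3, 17->4, 20->5, 21->6, 22->7, 24->8, 26->9.5, 26->9.5, 28->11, 30->12.5, 30->12.5
Step 2: Rank sum for X: R1 = 3 + 5 + 7 + 9.5 + 11 + 12.5 = 48.
Step 3: U_X = R1 - n1(n1+1)/2 = 48 - 6*7/2 = 48 - 21 = 27.
       U_Y = n1*n2 - U_X = 42 - 27 = 15.
Step 4: Ties are present, so use the tie-corrected normal approximation (with continuity correction) for the p-value.
Step 5: p-value = 0.430766; compare to alpha = 0.1. fail to reject H0.

U_X = 27, p = 0.430766, fail to reject H0 at alpha = 0.1.


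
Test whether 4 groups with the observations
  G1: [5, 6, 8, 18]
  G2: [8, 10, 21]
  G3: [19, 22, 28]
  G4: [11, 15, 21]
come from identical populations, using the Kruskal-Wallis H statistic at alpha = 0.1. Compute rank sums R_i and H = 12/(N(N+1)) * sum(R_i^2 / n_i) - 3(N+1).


Step 1: Combine all N = 13 observations and assign midranks.
sorted (value, group, rank): (5,G1,1), (6,G1,2), (8,G1,3.5), (8,G2,3.5), (10,G2,5), (11,G4,6), (15,G4,7), (18,G1,8), (19,G3,9), (21,G2,10.5), (21,G4,10.5), (22,G3,12), (28,G3,13)
Step 2: Sum ranks within each group.
R_1 = 14.5 (n_1 = 4)
R_2 = 19 (n_2 = 3)
R_3 = 34 (n_3 = 3)
R_4 = 23.5 (n_4 = 3)
Step 3: H = 12/(N(N+1)) * sum(R_i^2/n_i) - 3(N+1)
     = 12/(13*14) * (14.5^2/4 + 19^2/3 + 34^2/3 + 23.5^2/3) - 3*14
     = 0.065934 * 742.312 - 42
     = 6.943681.
Step 4: Ties present; correction factor C = 1 - 12/(13^3 - 13) = 0.994505. Corrected H = 6.943681 / 0.994505 = 6.982044.
Step 5: Under H0, H ~ chi^2(3); p-value = 0.072472.
Step 6: alpha = 0.1. reject H0.

H = 6.9820, df = 3, p = 0.072472, reject H0.


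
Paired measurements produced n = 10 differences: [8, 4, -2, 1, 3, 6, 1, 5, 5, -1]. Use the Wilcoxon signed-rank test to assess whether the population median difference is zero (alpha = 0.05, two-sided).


Step 1: Drop any zero differences (none here) and take |d_i|.
|d| = [8, 4, 2, 1, 3, 6, 1, 5, 5, 1]
Step 2: Midrank |d_i| (ties get averaged ranks).
ranks: |8|->10, |4|->6, |2|->4, |1|->2, |3|->5, |6|->9, |1|->2, |5|->7.5, |5|->7.5, |1|->2
Step 3: Attach original signs; sum ranks with positive sign and with negative sign.
W+ = 10 + 6 + 2 + 5 + 9 + 2 + 7.5 + 7.5 = 49
W- = 4 + 2 = 6
(Check: W+ + W- = 55 should equal n(n+1)/2 = 55.)
Step 4: Test statistic W = min(W+, W-) = 6.
Step 5: Ties in |d|, so use the tie-corrected normal approximation.
        E[W] = n(n+1)/4 = 10*11/4 = 27.5.
        Tie groups: |d|=1 (t=3), |d|=5 (t=2); sum(t^3 - t) = 30.
        Var[W] = n(n+1)(2n+1)/24 - sum(t^3-t)/48 = 2310/24 - 30/48 = 95.625.
        z = (W - E[W]) / sqrt(Var[W]) = (6 - 27.5) / 9.7788 = -2.1986.
        Two-sided p = 2*Phi(z) = 0.027904.
Step 6: alpha = 0.05. reject H0.

W+ = 49, W- = 6, W = min = 6, p = 0.027904, reject H0.


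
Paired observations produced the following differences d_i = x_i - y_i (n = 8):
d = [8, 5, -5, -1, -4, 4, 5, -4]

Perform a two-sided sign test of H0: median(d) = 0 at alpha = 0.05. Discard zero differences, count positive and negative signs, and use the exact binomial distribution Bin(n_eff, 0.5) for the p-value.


Step 1: Discard zero differences. Original n = 8; n_eff = number of nonzero differences = 8.
Nonzero differences (with sign): +8, +5, -5, -1, -4, +4, +5, -4
Step 2: Count signs: positive = 4, negative = 4.
Step 3: Under H0: P(positive) = 0.5, so the number of positives S ~ Bin(8, 0.5).
Step 4: Two-sided exact p-value = sum of Bin(8,0.5) probabilities at or below the observed probability = 1.000000.
Step 5: alpha = 0.05. fail to reject H0.

n_eff = 8, pos = 4, neg = 4, p = 1.000000, fail to reject H0.


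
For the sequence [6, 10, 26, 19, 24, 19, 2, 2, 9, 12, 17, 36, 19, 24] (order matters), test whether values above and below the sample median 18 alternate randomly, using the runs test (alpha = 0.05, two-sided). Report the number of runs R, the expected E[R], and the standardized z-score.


Step 1: Compute median = 18; label A = above, B = below.
Labels in order: BBAAAABBBBBAAA  (n_A = 7, n_B = 7)
Step 2: Count runs R = 4.
Step 3: Under H0 (random ordering), E[R] = 2*n_A*n_B/(n_A+n_B) + 1 = 2*7*7/14 + 1 = 8.0000.
        Var[R] = 2*n_A*n_B*(2*n_A*n_B - n_A - n_B) / ((n_A+n_B)^2 * (n_A+n_B-1)) = 8232/2548 = 3.2308.
        SD[R] = 1.7974.
Step 4: Continuity-corrected z = (R + 0.5 - E[R]) / SD[R] = (4 + 0.5 - 8.0000) / 1.7974 = -1.9472.
Step 5: Two-sided p-value via normal approximation = 2*(1 - Phi(|z|)) = 0.051508.
Step 6: alpha = 0.05. fail to reject H0.

R = 4, z = -1.9472, p = 0.051508, fail to reject H0.


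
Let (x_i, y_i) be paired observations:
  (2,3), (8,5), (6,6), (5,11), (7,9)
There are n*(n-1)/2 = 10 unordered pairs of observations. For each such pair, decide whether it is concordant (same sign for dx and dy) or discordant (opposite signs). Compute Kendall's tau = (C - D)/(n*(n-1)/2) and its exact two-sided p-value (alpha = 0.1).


Step 1: Enumerate the 10 unordered pairs (i,j) with i<j and classify each by sign(x_j-x_i) * sign(y_j-y_i).
  (1,2):dx=+6,dy=+2->C; (1,3):dx=+4,dy=+3->C; (1,4):dx=+3,dy=+8->C; (1,5):dx=+5,dy=+6->C
  (2,3):dx=-2,dy=+1->D; (2,4):dx=-3,dy=+6->D; (2,5):dx=-1,dy=+4->D; (3,4):dx=-1,dy=+5->D
  (3,5):dx=+1,dy=+3->C; (4,5):dx=+2,dy=-2->D
Step 2: C = 5, D = 5, total pairs = 10.
Step 3: tau = (C - D)/(n(n-1)/2) = (5 - 5)/10 = 0.000000.
Step 4: Exact two-sided p-value (enumerate n! = 120 permutations of y under H0): p = 1.000000.
Step 5: alpha = 0.1. fail to reject H0.

tau_b = 0.0000 (C=5, D=5), p = 1.000000, fail to reject H0.


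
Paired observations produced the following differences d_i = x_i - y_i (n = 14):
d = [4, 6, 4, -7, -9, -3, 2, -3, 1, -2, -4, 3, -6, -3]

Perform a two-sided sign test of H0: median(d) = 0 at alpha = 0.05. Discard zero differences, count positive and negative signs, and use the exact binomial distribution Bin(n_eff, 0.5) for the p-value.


Step 1: Discard zero differences. Original n = 14; n_eff = number of nonzero differences = 14.
Nonzero differences (with sign): +4, +6, +4, -7, -9, -3, +2, -3, +1, -2, -4, +3, -6, -3
Step 2: Count signs: positive = 6, negative = 8.
Step 3: Under H0: P(positive) = 0.5, so the number of positives S ~ Bin(14, 0.5).
Step 4: Two-sided exact p-value = sum of Bin(14,0.5) probabilities at or below the observed probability = 0.790527.
Step 5: alpha = 0.05. fail to reject H0.

n_eff = 14, pos = 6, neg = 8, p = 0.790527, fail to reject H0.


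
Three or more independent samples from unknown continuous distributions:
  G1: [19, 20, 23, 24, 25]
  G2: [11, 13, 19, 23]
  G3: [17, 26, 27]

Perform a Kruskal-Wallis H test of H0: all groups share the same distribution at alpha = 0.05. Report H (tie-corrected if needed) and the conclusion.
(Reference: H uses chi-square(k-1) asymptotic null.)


Step 1: Combine all N = 12 observations and assign midranks.
sorted (value, group, rank): (11,G2,1), (13,G2,2), (17,G3,3), (19,G1,4.5), (19,G2,4.5), (20,G1,6), (23,G1,7.5), (23,G2,7.5), (24,G1,9), (25,G1,10), (26,G3,11), (27,G3,12)
Step 2: Sum ranks within each group.
R_1 = 37 (n_1 = 5)
R_2 = 15 (n_2 = 4)
R_3 = 26 (n_3 = 3)
Step 3: H = 12/(N(N+1)) * sum(R_i^2/n_i) - 3(N+1)
     = 12/(12*13) * (37^2/5 + 15^2/4 + 26^2/3) - 3*13
     = 0.076923 * 555.383 - 39
     = 3.721795.
Step 4: Ties present; correction factor C = 1 - 12/(12^3 - 12) = 0.993007. Corrected H = 3.721795 / 0.993007 = 3.748005.
Step 5: Under H0, H ~ chi^2(2); p-value = 0.153508.
Step 6: alpha = 0.05. fail to reject H0.

H = 3.7480, df = 2, p = 0.153508, fail to reject H0.


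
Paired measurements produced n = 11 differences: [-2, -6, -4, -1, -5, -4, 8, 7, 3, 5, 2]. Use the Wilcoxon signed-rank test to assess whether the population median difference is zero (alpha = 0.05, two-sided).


Step 1: Drop any zero differences (none here) and take |d_i|.
|d| = [2, 6, 4, 1, 5, 4, 8, 7, 3, 5, 2]
Step 2: Midrank |d_i| (ties get averaged ranks).
ranks: |2|->2.5, |6|->9, |4|->5.5, |1|->1, |5|->7.5, |4|->5.5, |8|->11, |7|->10, |3|->4, |5|->7.5, |2|->2.5
Step 3: Attach original signs; sum ranks with positive sign and with negative sign.
W+ = 11 + 10 + 4 + 7.5 + 2.5 = 35
W- = 2.5 + 9 + 5.5 + 1 + 7.5 + 5.5 = 31
(Check: W+ + W- = 66 should equal n(n+1)/2 = 66.)
Step 4: Test statistic W = min(W+, W-) = 31.
Step 5: Ties in |d|, so use the tie-corrected normal approximation.
        E[W] = n(n+1)/4 = 11*12/4 = 33.
        Tie groups: |d|=2 (t=2), |d|=4 (t=2), |d|=5 (t=2); sum(t^3 - t) = 18.
        Var[W] = n(n+1)(2n+1)/24 - sum(t^3-t)/48 = 3036/24 - 18/48 = 126.125.
        z = (W - E[W]) / sqrt(Var[W]) = (31 - 33) / 11.2305 = -0.1781.
        Two-sided p = 2*Phi(z) = 0.858656.
Step 6: alpha = 0.05. fail to reject H0.

W+ = 35, W- = 31, W = min = 31, p = 0.858656, fail to reject H0.


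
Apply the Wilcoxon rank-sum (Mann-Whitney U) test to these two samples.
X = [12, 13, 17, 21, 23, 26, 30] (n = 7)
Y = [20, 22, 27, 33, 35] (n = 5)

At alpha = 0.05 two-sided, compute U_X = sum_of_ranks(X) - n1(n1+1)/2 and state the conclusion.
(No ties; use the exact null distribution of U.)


Step 1: Combine and sort all 12 observations; assign midranks.
sorted (value, group): (12,X), (13,X), (17,X), (20,Y), (21,X), (22,Y), (23,X), (26,X), (27,Y), (30,X), (33,Y), (35,Y)
ranks: 12->1, 13->2, 17->3, 20->4, 21->5, 22->6, 23->7, 26->8, 27->9, 30->10, 33->11, 35->12
Step 2: Rank sum for X: R1 = 1 + 2 + 3 + 5 + 7 + 8 + 10 = 36.
Step 3: U_X = R1 - n1(n1+1)/2 = 36 - 7*8/2 = 36 - 28 = 8.
       U_Y = n1*n2 - U_X = 35 - 8 = 27.
Step 4: No ties, so the exact null distribution of U (based on enumerating the C(12,7) = 792 equally likely rank assignments) gives the two-sided p-value.
Step 5: p-value = 0.148990; compare to alpha = 0.05. fail to reject H0.

U_X = 8, p = 0.148990, fail to reject H0 at alpha = 0.05.


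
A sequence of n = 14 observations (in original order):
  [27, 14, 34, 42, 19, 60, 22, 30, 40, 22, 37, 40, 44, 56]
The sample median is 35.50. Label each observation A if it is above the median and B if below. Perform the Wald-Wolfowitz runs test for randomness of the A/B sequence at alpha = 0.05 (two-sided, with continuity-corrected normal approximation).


Step 1: Compute median = 35.50; label A = above, B = below.
Labels in order: BBBABABBABAAAA  (n_A = 7, n_B = 7)
Step 2: Count runs R = 8.
Step 3: Under H0 (random ordering), E[R] = 2*n_A*n_B/(n_A+n_B) + 1 = 2*7*7/14 + 1 = 8.0000.
        Var[R] = 2*n_A*n_B*(2*n_A*n_B - n_A - n_B) / ((n_A+n_B)^2 * (n_A+n_B-1)) = 8232/2548 = 3.2308.
        SD[R] = 1.7974.
Step 4: R = E[R], so z = 0 with no continuity correction.
Step 5: Two-sided p-value via normal approximation = 2*(1 - Phi(|z|)) = 1.000000.
Step 6: alpha = 0.05. fail to reject H0.

R = 8, z = 0.0000, p = 1.000000, fail to reject H0.


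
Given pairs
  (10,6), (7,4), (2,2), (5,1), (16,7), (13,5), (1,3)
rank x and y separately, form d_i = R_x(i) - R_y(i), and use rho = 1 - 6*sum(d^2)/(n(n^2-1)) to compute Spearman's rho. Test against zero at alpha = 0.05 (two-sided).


Step 1: Rank x and y separately (midranks; no ties here).
rank(x): 10->5, 7->4, 2->2, 5->3, 16->7, 13->6, 1->1
rank(y): 6->6, 4->4, 2->2, 1->1, 7->7, 5->5, 3->3
Step 2: d_i = R_x(i) - R_y(i); compute d_i^2.
  (5-6)^2=1, (4-4)^2=0, (2-2)^2=0, (3-1)^2=4, (7-7)^2=0, (6-5)^2=1, (1-3)^2=4
sum(d^2) = 10.
Step 3: rho = 1 - 6*10 / (7*(7^2 - 1)) = 1 - 60/336 = 0.821429.
Step 4: Under H0, t = rho * sqrt((n-2)/(1-rho^2)) = 3.2206 ~ t(5).
Step 5: Two-sided p-value from the t-distribution with 5 df = 0.023449.
Step 6: alpha = 0.05. reject H0.

rho = 0.8214, p = 0.023449, reject H0 at alpha = 0.05.


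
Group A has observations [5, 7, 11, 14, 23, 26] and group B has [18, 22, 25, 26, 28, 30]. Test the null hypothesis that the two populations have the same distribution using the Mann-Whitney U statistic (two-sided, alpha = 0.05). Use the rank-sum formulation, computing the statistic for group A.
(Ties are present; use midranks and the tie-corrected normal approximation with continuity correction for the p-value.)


Step 1: Combine and sort all 12 observations; assign midranks.
sorted (value, group): (5,X), (7,X), (11,X), (14,X), (18,Y), (22,Y), (23,X), (25,Y), (26,X), (26,Y), (28,Y), (30,Y)
ranks: 5->1, 7->2, 11->3, 14->4, 18->5, 22->6, 23->7, 25->8, 26->9.5, 26->9.5, 28->11, 30->12
Step 2: Rank sum for X: R1 = 1 + 2 + 3 + 4 + 7 + 9.5 = 26.5.
Step 3: U_X = R1 - n1(n1+1)/2 = 26.5 - 6*7/2 = 26.5 - 21 = 5.5.
       U_Y = n1*n2 - U_X = 36 - 5.5 = 30.5.
Step 4: Ties are present, so use the tie-corrected normal approximation (with continuity correction) for the p-value.
Step 5: p-value = 0.054241; compare to alpha = 0.05. fail to reject H0.

U_X = 5.5, p = 0.054241, fail to reject H0 at alpha = 0.05.


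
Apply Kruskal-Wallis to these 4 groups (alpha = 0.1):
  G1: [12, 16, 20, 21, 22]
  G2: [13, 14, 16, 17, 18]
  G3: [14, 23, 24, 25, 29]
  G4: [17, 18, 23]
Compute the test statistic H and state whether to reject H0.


Step 1: Combine all N = 18 observations and assign midranks.
sorted (value, group, rank): (12,G1,1), (13,G2,2), (14,G2,3.5), (14,G3,3.5), (16,G1,5.5), (16,G2,5.5), (17,G2,7.5), (17,G4,7.5), (18,G2,9.5), (18,G4,9.5), (20,G1,11), (21,G1,12), (22,G1,13), (23,G3,14.5), (23,G4,14.5), (24,G3,16), (25,G3,17), (29,G3,18)
Step 2: Sum ranks within each group.
R_1 = 42.5 (n_1 = 5)
R_2 = 28 (n_2 = 5)
R_3 = 69 (n_3 = 5)
R_4 = 31.5 (n_4 = 3)
Step 3: H = 12/(N(N+1)) * sum(R_i^2/n_i) - 3(N+1)
     = 12/(18*19) * (42.5^2/5 + 28^2/5 + 69^2/5 + 31.5^2/3) - 3*19
     = 0.035088 * 1801 - 57
     = 6.192982.
Step 4: Ties present; correction factor C = 1 - 30/(18^3 - 18) = 0.994840. Corrected H = 6.192982 / 0.994840 = 6.225104.
Step 5: Under H0, H ~ chi^2(3); p-value = 0.101158.
Step 6: alpha = 0.1. fail to reject H0.

H = 6.2251, df = 3, p = 0.101158, fail to reject H0.


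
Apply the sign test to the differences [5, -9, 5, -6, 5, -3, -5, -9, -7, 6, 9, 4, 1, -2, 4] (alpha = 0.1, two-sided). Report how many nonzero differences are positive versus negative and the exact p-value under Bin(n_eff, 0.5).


Step 1: Discard zero differences. Original n = 15; n_eff = number of nonzero differences = 15.
Nonzero differences (with sign): +5, -9, +5, -6, +5, -3, -5, -9, -7, +6, +9, +4, +1, -2, +4
Step 2: Count signs: positive = 8, negative = 7.
Step 3: Under H0: P(positive) = 0.5, so the number of positives S ~ Bin(15, 0.5).
Step 4: Two-sided exact p-value = sum of Bin(15,0.5) probabilities at or below the observed probability = 1.000000.
Step 5: alpha = 0.1. fail to reject H0.

n_eff = 15, pos = 8, neg = 7, p = 1.000000, fail to reject H0.


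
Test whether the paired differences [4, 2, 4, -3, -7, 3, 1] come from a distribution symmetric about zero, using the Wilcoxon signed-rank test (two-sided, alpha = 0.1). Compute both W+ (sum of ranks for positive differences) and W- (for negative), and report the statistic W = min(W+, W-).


Step 1: Drop any zero differences (none here) and take |d_i|.
|d| = [4, 2, 4, 3, 7, 3, 1]
Step 2: Midrank |d_i| (ties get averaged ranks).
ranks: |4|->5.5, |2|->2, |4|->5.5, |3|->3.5, |7|->7, |3|->3.5, |1|->1
Step 3: Attach original signs; sum ranks with positive sign and with negative sign.
W+ = 5.5 + 2 + 5.5 + 3.5 + 1 = 17.5
W- = 3.5 + 7 = 10.5
(Check: W+ + W- = 28 should equal n(n+1)/2 = 28.)
Step 4: Test statistic W = min(W+, W-) = 10.5.
Step 5: Ties in |d|, so use the tie-corrected normal approximation.
        E[W] = n(n+1)/4 = 7*8/4 = 14.
        Tie groups: |d|=3 (t=2), |d|=4 (t=2); sum(t^3 - t) = 12.
        Var[W] = n(n+1)(2n+1)/24 - sum(t^3-t)/48 = 840/24 - 12/48 = 34.75.
        z = (W - E[W]) / sqrt(Var[W]) = (10.5 - 14) / 5.8949 = -0.5937.
        Two-sided p = 2*Phi(z) = 0.552691.
Step 6: alpha = 0.1. fail to reject H0.

W+ = 17.5, W- = 10.5, W = min = 10.5, p = 0.552691, fail to reject H0.


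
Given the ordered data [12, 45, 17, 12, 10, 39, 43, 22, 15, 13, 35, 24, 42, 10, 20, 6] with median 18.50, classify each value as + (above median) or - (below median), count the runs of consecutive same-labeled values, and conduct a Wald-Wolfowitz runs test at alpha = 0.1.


Step 1: Compute median = 18.50; label A = above, B = below.
Labels in order: BABBBAAABBAAABAB  (n_A = 8, n_B = 8)
Step 2: Count runs R = 9.
Step 3: Under H0 (random ordering), E[R] = 2*n_A*n_B/(n_A+n_B) + 1 = 2*8*8/16 + 1 = 9.0000.
        Var[R] = 2*n_A*n_B*(2*n_A*n_B - n_A - n_B) / ((n_A+n_B)^2 * (n_A+n_B-1)) = 14336/3840 = 3.7333.
        SD[R] = 1.9322.
Step 4: R = E[R], so z = 0 with no continuity correction.
Step 5: Two-sided p-value via normal approximation = 2*(1 - Phi(|z|)) = 1.000000.
Step 6: alpha = 0.1. fail to reject H0.

R = 9, z = 0.0000, p = 1.000000, fail to reject H0.


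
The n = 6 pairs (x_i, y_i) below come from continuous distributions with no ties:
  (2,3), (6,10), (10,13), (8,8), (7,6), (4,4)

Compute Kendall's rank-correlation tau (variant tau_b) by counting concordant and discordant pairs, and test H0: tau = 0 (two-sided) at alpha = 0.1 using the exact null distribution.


Step 1: Enumerate the 15 unordered pairs (i,j) with i<j and classify each by sign(x_j-x_i) * sign(y_j-y_i).
  (1,2):dx=+4,dy=+7->C; (1,3):dx=+8,dy=+10->C; (1,4):dx=+6,dy=+5->C; (1,5):dx=+5,dy=+3->C
  (1,6):dx=+2,dy=+1->C; (2,3):dx=+4,dy=+3->C; (2,4):dx=+2,dy=-2->D; (2,5):dx=+1,dy=-4->D
  (2,6):dx=-2,dy=-6->C; (3,4):dx=-2,dy=-5->C; (3,5):dx=-3,dy=-7->C; (3,6):dx=-6,dy=-9->C
  (4,5):dx=-1,dy=-2->C; (4,6):dx=-4,dy=-4->C; (5,6):dx=-3,dy=-2->C
Step 2: C = 13, D = 2, total pairs = 15.
Step 3: tau = (C - D)/(n(n-1)/2) = (13 - 2)/15 = 0.733333.
Step 4: Exact two-sided p-value (enumerate n! = 720 permutations of y under H0): p = 0.055556.
Step 5: alpha = 0.1. reject H0.

tau_b = 0.7333 (C=13, D=2), p = 0.055556, reject H0.


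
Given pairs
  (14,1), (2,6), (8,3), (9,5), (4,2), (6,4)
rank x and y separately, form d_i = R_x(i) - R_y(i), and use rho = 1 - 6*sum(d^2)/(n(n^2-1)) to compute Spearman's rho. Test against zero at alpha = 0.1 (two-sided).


Step 1: Rank x and y separately (midranks; no ties here).
rank(x): 14->6, 2->1, 8->4, 9->5, 4->2, 6->3
rank(y): 1->1, 6->6, 3->3, 5->5, 2->2, 4->4
Step 2: d_i = R_x(i) - R_y(i); compute d_i^2.
  (6-1)^2=25, (1-6)^2=25, (4-3)^2=1, (5-5)^2=0, (2-2)^2=0, (3-4)^2=1
sum(d^2) = 52.
Step 3: rho = 1 - 6*52 / (6*(6^2 - 1)) = 1 - 312/210 = -0.485714.
Step 4: Under H0, t = rho * sqrt((n-2)/(1-rho^2)) = -1.1113 ~ t(4).
Step 5: Two-sided p-value from the t-distribution with 4 df = 0.328723.
Step 6: alpha = 0.1. fail to reject H0.

rho = -0.4857, p = 0.328723, fail to reject H0 at alpha = 0.1.


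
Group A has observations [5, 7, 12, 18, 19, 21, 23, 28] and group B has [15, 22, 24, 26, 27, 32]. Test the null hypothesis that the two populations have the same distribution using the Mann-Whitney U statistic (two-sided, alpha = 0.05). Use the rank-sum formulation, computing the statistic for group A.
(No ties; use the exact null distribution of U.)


Step 1: Combine and sort all 14 observations; assign midranks.
sorted (value, group): (5,X), (7,X), (12,X), (15,Y), (18,X), (19,X), (21,X), (22,Y), (23,X), (24,Y), (26,Y), (27,Y), (28,X), (32,Y)
ranks: 5->1, 7->2, 12->3, 15->4, 18->5, 19->6, 21->7, 22->8, 23->9, 24->10, 26->11, 27->12, 28->13, 32->14
Step 2: Rank sum for X: R1 = 1 + 2 + 3 + 5 + 6 + 7 + 9 + 13 = 46.
Step 3: U_X = R1 - n1(n1+1)/2 = 46 - 8*9/2 = 46 - 36 = 10.
       U_Y = n1*n2 - U_X = 48 - 10 = 38.
Step 4: No ties, so the exact null distribution of U (based on enumerating the C(14,8) = 3003 equally likely rank assignments) gives the two-sided p-value.
Step 5: p-value = 0.081252; compare to alpha = 0.05. fail to reject H0.

U_X = 10, p = 0.081252, fail to reject H0 at alpha = 0.05.


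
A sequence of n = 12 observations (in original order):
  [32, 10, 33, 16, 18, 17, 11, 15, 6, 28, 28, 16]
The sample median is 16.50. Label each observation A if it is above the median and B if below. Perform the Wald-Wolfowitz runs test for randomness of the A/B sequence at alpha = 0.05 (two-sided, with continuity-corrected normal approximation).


Step 1: Compute median = 16.50; label A = above, B = below.
Labels in order: ABABAABBBAAB  (n_A = 6, n_B = 6)
Step 2: Count runs R = 8.
Step 3: Under H0 (random ordering), E[R] = 2*n_A*n_B/(n_A+n_B) + 1 = 2*6*6/12 + 1 = 7.0000.
        Var[R] = 2*n_A*n_B*(2*n_A*n_B - n_A - n_B) / ((n_A+n_B)^2 * (n_A+n_B-1)) = 4320/1584 = 2.7273.
        SD[R] = 1.6514.
Step 4: Continuity-corrected z = (R - 0.5 - E[R]) / SD[R] = (8 - 0.5 - 7.0000) / 1.6514 = 0.3028.
Step 5: Two-sided p-value via normal approximation = 2*(1 - Phi(|z|)) = 0.762069.
Step 6: alpha = 0.05. fail to reject H0.

R = 8, z = 0.3028, p = 0.762069, fail to reject H0.


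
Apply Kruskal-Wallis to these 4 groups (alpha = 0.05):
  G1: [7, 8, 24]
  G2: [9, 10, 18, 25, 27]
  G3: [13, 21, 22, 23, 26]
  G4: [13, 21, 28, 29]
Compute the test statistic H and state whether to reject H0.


Step 1: Combine all N = 17 observations and assign midranks.
sorted (value, group, rank): (7,G1,1), (8,G1,2), (9,G2,3), (10,G2,4), (13,G3,5.5), (13,G4,5.5), (18,G2,7), (21,G3,8.5), (21,G4,8.5), (22,G3,10), (23,G3,11), (24,G1,12), (25,G2,13), (26,G3,14), (27,G2,15), (28,G4,16), (29,G4,17)
Step 2: Sum ranks within each group.
R_1 = 15 (n_1 = 3)
R_2 = 42 (n_2 = 5)
R_3 = 49 (n_3 = 5)
R_4 = 47 (n_4 = 4)
Step 3: H = 12/(N(N+1)) * sum(R_i^2/n_i) - 3(N+1)
     = 12/(17*18) * (15^2/3 + 42^2/5 + 49^2/5 + 47^2/4) - 3*18
     = 0.039216 * 1460.25 - 54
     = 3.264706.
Step 4: Ties present; correction factor C = 1 - 12/(17^3 - 17) = 0.997549. Corrected H = 3.264706 / 0.997549 = 3.272727.
Step 5: Under H0, H ~ chi^2(3); p-value = 0.351457.
Step 6: alpha = 0.05. fail to reject H0.

H = 3.2727, df = 3, p = 0.351457, fail to reject H0.


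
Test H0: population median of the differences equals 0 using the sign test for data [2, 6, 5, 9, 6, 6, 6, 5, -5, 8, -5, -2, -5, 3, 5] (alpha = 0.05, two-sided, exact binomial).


Step 1: Discard zero differences. Original n = 15; n_eff = number of nonzero differences = 15.
Nonzero differences (with sign): +2, +6, +5, +9, +6, +6, +6, +5, -5, +8, -5, -2, -5, +3, +5
Step 2: Count signs: positive = 11, negative = 4.
Step 3: Under H0: P(positive) = 0.5, so the number of positives S ~ Bin(15, 0.5).
Step 4: Two-sided exact p-value = sum of Bin(15,0.5) probabilities at or below the observed probability = 0.118469.
Step 5: alpha = 0.05. fail to reject H0.

n_eff = 15, pos = 11, neg = 4, p = 0.118469, fail to reject H0.


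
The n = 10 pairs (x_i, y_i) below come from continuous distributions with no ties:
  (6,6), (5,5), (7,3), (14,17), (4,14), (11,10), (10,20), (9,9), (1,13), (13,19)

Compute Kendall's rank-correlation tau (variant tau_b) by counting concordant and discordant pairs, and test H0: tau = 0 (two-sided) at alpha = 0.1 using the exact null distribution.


Step 1: Enumerate the 45 unordered pairs (i,j) with i<j and classify each by sign(x_j-x_i) * sign(y_j-y_i).
  (1,2):dx=-1,dy=-1->C; (1,3):dx=+1,dy=-3->D; (1,4):dx=+8,dy=+11->C; (1,5):dx=-2,dy=+8->D
  (1,6):dx=+5,dy=+4->C; (1,7):dx=+4,dy=+14->C; (1,8):dx=+3,dy=+3->C; (1,9):dx=-5,dy=+7->D
  (1,10):dx=+7,dy=+13->C; (2,3):dx=+2,dy=-2->D; (2,4):dx=+9,dy=+12->C; (2,5):dx=-1,dy=+9->D
  (2,6):dx=+6,dy=+5->C; (2,7):dx=+5,dy=+15->C; (2,8):dx=+4,dy=+4->C; (2,9):dx=-4,dy=+8->D
  (2,10):dx=+8,dy=+14->C; (3,4):dx=+7,dy=+14->C; (3,5):dx=-3,dy=+11->D; (3,6):dx=+4,dy=+7->C
  (3,7):dx=+3,dy=+17->C; (3,8):dx=+2,dy=+6->C; (3,9):dx=-6,dy=+10->D; (3,10):dx=+6,dy=+16->C
  (4,5):dx=-10,dy=-3->C; (4,6):dx=-3,dy=-7->C; (4,7):dx=-4,dy=+3->D; (4,8):dx=-5,dy=-8->C
  (4,9):dx=-13,dy=-4->C; (4,10):dx=-1,dy=+2->D; (5,6):dx=+7,dy=-4->D; (5,7):dx=+6,dy=+6->C
  (5,8):dx=+5,dy=-5->D; (5,9):dx=-3,dy=-1->C; (5,10):dx=+9,dy=+5->C; (6,7):dx=-1,dy=+10->D
  (6,8):dx=-2,dy=-1->C; (6,9):dx=-10,dy=+3->D; (6,10):dx=+2,dy=+9->C; (7,8):dx=-1,dy=-11->C
  (7,9):dx=-9,dy=-7->C; (7,10):dx=+3,dy=-1->D; (8,9):dx=-8,dy=+4->D; (8,10):dx=+4,dy=+10->C
  (9,10):dx=+12,dy=+6->C
Step 2: C = 29, D = 16, total pairs = 45.
Step 3: tau = (C - D)/(n(n-1)/2) = (29 - 16)/45 = 0.288889.
Step 4: Exact two-sided p-value (enumerate n! = 3628800 permutations of y under H0): p = 0.291248.
Step 5: alpha = 0.1. fail to reject H0.

tau_b = 0.2889 (C=29, D=16), p = 0.291248, fail to reject H0.
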